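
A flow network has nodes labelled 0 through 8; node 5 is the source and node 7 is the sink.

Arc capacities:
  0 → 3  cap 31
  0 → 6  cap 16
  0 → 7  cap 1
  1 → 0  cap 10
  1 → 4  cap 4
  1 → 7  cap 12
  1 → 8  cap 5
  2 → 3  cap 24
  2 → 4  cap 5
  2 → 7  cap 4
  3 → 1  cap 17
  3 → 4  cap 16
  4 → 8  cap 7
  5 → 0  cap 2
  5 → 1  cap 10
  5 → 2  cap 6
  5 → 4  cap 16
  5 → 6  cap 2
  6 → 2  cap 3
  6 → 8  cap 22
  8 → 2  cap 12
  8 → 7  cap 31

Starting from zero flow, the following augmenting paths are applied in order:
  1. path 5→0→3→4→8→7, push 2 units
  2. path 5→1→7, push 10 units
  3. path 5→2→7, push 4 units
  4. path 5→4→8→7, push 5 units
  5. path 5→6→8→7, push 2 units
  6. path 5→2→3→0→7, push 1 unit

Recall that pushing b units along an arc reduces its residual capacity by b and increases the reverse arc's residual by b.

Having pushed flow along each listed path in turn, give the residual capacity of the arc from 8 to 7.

Residual capacity of (8,7): 22

after path 1 (5→0→3→4→8→7, push 2): res(8,7)=29
after path 2 (5→1→7, push 10): res(8,7)=29
after path 3 (5→2→7, push 4): res(8,7)=29
after path 4 (5→4→8→7, push 5): res(8,7)=24
after path 5 (5→6→8→7, push 2): res(8,7)=22
after path 6 (5→2→3→0→7, push 1): res(8,7)=22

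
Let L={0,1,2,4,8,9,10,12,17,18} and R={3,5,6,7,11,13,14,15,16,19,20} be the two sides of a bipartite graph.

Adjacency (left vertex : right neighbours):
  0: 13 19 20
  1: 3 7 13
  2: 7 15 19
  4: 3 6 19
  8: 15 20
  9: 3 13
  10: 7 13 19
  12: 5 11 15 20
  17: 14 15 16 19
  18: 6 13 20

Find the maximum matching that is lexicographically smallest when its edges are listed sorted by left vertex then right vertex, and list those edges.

Lex-smallest maximum matching: {(0,13), (1,3), (2,7), (4,6), (8,15), (10,19), (12,5), (17,14), (18,20)}

|M| = 9 (so the lex-smallest maximum matching has 9 edges)
process left vertices in ascending order; for each, take the smallest-labelled available neighbour that still permits 9 edges overall, or leave it unmatched if none does
lex-smallest matching: {0-13, 1-3, 2-7, 4-6, 8-15, 10-19, 12-5, 17-14, 18-20}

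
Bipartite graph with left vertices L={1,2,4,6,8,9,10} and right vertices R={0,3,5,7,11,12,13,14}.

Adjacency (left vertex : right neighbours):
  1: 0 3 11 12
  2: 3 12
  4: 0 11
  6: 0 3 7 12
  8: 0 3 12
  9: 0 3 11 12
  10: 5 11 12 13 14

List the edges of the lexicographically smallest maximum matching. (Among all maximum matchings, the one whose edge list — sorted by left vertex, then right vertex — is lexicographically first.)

Lex-smallest maximum matching: {(1,0), (2,3), (4,11), (6,7), (8,12), (10,5)}

|M| = 6 (so the lex-smallest maximum matching has 6 edges)
process left vertices in ascending order; for each, take the smallest-labelled available neighbour that still permits 6 edges overall, or leave it unmatched if none does
lex-smallest matching: {1-0, 2-3, 4-11, 6-7, 8-12, 10-5}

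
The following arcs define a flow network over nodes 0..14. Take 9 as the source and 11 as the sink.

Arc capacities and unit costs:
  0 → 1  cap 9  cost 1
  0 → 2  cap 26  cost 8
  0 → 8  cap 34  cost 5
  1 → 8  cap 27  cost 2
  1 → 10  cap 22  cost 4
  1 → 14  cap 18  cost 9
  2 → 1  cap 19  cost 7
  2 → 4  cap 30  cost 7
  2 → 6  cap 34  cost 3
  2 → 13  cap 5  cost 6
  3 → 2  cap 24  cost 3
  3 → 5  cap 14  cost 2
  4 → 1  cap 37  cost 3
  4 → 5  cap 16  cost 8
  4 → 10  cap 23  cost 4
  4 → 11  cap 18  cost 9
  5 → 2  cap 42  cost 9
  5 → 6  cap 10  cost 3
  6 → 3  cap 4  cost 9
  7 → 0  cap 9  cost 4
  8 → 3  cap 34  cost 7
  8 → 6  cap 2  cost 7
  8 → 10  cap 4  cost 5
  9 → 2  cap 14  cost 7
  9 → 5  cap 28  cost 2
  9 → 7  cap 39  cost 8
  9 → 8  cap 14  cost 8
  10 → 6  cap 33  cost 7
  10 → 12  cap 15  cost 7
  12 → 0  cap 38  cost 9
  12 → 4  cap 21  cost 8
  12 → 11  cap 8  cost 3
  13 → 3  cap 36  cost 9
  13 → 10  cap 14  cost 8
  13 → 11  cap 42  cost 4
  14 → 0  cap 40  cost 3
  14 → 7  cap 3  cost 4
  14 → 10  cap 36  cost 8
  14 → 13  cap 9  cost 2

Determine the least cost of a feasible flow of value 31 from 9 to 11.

Minimum cost for 31 units: 735

shortest-cost path #1: 9→2→13→11 push 5 @ unit cost 17 (adds 85)
shortest-cost path #2: 9→2→4→11 push 9 @ unit cost 23 (adds 207)
shortest-cost path #3: 9→8→10→12→11 push 4 @ unit cost 23 (adds 92)
shortest-cost path #4: 9→5→2→4→11 push 9 @ unit cost 27 (adds 243)
shortest-cost path #5: 9→7→0→1→10→12→11 push 4 @ unit cost 27 (adds 108)
total cost = 735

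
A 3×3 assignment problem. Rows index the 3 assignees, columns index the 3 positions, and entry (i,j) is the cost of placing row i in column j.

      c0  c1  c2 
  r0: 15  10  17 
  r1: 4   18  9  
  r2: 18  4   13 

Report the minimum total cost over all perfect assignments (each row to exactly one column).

Minimum assignment cost: 25

optimal assignment: row0→col2 (cost 17), row1→col0 (cost 4), row2→col1 (cost 4)
total = 17 + 4 + 4 = 25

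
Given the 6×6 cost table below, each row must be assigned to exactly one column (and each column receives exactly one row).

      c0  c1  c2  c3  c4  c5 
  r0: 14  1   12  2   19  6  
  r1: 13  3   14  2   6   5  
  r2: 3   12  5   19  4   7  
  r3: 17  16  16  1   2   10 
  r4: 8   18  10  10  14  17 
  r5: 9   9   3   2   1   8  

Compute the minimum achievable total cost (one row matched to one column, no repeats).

one of 2 optimal assignments: row0→col1 (cost 1), row1→col5 (cost 5), row2→col0 (cost 3), row3→col3 (cost 1), row4→col2 (cost 10), row5→col4 (cost 1)
total = 1 + 5 + 3 + 1 + 10 + 1 = 21

Minimum assignment cost: 21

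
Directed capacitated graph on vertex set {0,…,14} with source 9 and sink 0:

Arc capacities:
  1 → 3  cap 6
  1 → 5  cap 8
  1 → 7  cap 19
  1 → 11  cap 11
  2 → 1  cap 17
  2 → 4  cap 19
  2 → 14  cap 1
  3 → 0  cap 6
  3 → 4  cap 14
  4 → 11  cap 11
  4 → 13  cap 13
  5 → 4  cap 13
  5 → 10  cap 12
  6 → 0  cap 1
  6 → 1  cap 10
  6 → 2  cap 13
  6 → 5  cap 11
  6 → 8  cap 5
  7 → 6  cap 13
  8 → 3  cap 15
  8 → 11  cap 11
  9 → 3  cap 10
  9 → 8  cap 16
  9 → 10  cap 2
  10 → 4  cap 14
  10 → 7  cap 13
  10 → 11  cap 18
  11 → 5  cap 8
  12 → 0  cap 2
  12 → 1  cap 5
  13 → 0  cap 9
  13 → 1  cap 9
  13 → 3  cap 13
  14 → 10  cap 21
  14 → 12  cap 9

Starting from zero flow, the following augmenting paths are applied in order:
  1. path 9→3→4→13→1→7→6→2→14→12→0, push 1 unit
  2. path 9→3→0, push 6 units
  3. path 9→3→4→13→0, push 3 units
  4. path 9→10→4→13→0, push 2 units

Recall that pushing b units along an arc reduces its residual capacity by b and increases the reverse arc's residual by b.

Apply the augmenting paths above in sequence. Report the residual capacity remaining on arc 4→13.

Residual capacity of (4,13): 7

after path 1 (9→3→4→13→1→7→6→2→14→12→0, push 1): res(4,13)=12
after path 2 (9→3→0, push 6): res(4,13)=12
after path 3 (9→3→4→13→0, push 3): res(4,13)=9
after path 4 (9→10→4→13→0, push 2): res(4,13)=7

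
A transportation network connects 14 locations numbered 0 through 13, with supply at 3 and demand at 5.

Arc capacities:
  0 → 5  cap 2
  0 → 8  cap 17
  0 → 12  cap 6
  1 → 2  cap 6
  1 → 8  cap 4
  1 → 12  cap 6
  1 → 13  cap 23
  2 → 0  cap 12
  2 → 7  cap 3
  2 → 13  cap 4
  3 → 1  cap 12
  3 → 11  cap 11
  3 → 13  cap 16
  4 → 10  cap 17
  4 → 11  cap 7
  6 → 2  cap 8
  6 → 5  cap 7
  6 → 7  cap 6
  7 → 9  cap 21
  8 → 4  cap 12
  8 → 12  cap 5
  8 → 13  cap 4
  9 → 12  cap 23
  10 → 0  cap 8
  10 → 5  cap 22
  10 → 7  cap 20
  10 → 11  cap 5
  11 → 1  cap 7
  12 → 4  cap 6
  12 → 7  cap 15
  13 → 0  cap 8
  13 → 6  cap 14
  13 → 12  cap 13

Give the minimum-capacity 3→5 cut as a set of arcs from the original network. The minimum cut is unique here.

augment #1: 3→13→0→5 push 2
augment #2: 3→13→6→5 push 7
augment #3: 3→1→8→4→10→5 push 4
augment #4: 3→1→12→4→10→5 push 6
augment #5: 3→13→0→8→4→10→5 push 6
augment #6: 3→1→2→0→8→4→10→5 push 1
max flow = 26; residual-reachable set from 3 gives S-side
cut edges (S→T): {(0,5), (4,10), (6,5)} total cap 26

Min-cut arcs: {(0,5), (4,10), (6,5)} (total capacity 26)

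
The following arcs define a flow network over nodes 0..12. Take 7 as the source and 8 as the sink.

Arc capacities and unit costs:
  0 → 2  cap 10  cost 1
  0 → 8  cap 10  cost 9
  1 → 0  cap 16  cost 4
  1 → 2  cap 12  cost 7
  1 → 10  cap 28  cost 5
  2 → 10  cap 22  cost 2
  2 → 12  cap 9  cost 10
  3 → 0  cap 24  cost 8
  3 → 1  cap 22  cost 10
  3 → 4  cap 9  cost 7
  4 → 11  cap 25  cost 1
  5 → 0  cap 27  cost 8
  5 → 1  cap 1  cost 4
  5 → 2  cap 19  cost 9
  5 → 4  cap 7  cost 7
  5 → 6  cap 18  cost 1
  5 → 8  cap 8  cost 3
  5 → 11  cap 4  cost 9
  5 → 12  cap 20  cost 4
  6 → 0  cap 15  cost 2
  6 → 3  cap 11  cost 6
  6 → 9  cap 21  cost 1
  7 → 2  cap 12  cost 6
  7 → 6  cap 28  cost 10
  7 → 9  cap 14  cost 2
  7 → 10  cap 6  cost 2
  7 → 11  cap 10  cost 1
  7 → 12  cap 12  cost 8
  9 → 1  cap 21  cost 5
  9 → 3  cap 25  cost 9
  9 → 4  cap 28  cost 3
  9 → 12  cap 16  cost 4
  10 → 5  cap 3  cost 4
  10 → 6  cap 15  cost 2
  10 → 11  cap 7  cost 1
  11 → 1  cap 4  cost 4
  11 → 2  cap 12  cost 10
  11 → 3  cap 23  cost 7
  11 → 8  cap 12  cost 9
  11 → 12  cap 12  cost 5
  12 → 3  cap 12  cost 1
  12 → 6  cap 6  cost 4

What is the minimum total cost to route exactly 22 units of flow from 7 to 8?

Minimum cost for 22 units: 282

shortest-cost path #1: 7→10→5→8 push 3 @ unit cost 9 (adds 27)
shortest-cost path #2: 7→11→8 push 10 @ unit cost 10 (adds 100)
shortest-cost path #3: 7→10→11→8 push 2 @ unit cost 12 (adds 24)
shortest-cost path #4: 7→10→6→0→8 push 1 @ unit cost 15 (adds 15)
shortest-cost path #5: 7→9→4→11→10→6→0→8 push 2 @ unit cost 18 (adds 36)
shortest-cost path #6: 7→9→1→0→8 push 4 @ unit cost 20 (adds 80)
total cost = 282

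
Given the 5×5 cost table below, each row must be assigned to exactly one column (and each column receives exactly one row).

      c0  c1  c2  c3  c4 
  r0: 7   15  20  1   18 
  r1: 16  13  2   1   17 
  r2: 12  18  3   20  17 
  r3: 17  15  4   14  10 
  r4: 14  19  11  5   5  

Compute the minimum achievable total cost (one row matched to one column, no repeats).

optimal assignment: row0→col0 (cost 7), row1→col3 (cost 1), row2→col2 (cost 3), row3→col1 (cost 15), row4→col4 (cost 5)
total = 7 + 1 + 3 + 15 + 5 = 31

Minimum assignment cost: 31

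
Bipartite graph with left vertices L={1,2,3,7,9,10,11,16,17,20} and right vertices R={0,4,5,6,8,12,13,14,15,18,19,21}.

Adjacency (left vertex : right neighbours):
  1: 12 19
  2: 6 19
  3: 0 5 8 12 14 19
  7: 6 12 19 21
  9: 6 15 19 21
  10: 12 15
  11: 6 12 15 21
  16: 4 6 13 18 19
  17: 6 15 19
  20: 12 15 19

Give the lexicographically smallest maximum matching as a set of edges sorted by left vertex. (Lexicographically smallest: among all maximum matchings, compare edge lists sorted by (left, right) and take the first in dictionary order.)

|M| = 7 (so the lex-smallest maximum matching has 7 edges)
process left vertices in ascending order; for each, take the smallest-labelled available neighbour that still permits 7 edges overall, or leave it unmatched if none does
lex-smallest matching: {1-12, 2-6, 3-0, 7-19, 9-15, 11-21, 16-4}

Lex-smallest maximum matching: {(1,12), (2,6), (3,0), (7,19), (9,15), (11,21), (16,4)}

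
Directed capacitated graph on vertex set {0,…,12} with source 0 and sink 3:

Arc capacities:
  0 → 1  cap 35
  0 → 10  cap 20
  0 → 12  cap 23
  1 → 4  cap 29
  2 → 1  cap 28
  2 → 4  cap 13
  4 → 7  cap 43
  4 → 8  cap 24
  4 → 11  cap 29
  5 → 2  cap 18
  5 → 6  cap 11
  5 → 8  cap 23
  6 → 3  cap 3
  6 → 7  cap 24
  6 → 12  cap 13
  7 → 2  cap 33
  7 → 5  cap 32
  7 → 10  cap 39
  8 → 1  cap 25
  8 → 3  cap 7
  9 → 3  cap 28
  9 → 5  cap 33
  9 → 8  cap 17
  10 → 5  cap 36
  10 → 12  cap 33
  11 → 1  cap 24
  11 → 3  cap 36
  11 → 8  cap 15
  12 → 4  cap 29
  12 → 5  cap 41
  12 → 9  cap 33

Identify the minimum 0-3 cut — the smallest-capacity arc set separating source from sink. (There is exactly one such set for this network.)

Min-cut arcs: {(4,11), (6,3), (8,3), (9,3)} (total capacity 67)

augment #1: 0→12→9→3 push 23
augment #2: 0→1→4→8→3 push 7
augment #3: 0→1→4→11→3 push 22
augment #4: 0→10→5→6→3 push 3
augment #5: 0→10→12→9→3 push 5
augment #6: 0→10→12→4→11→3 push 7
max flow = 67; residual-reachable set from 0 gives S-side
cut edges (S→T): {(4,11), (6,3), (8,3), (9,3)} total cap 67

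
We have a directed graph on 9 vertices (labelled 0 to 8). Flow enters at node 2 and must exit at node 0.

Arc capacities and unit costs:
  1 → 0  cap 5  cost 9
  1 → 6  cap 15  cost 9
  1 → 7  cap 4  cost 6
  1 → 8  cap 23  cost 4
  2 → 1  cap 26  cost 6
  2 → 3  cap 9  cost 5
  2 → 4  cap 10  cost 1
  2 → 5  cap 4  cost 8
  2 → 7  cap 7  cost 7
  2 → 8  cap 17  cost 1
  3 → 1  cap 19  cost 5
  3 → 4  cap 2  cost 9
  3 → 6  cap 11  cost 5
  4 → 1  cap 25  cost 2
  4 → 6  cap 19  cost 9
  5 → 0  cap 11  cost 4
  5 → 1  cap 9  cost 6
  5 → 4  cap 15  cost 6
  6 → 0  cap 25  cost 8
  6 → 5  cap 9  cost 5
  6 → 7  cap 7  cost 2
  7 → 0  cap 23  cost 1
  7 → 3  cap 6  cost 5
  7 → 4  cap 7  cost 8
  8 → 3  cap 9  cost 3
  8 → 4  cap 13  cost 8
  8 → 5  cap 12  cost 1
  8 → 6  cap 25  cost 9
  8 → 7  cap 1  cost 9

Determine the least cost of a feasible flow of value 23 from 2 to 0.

Minimum cost for 23 units: 173

shortest-cost path #1: 2→8→5→0 push 11 @ unit cost 6 (adds 66)
shortest-cost path #2: 2→7→0 push 7 @ unit cost 8 (adds 56)
shortest-cost path #3: 2→4→1→7→0 push 4 @ unit cost 10 (adds 40)
shortest-cost path #4: 2→8→7→0 push 1 @ unit cost 11 (adds 11)
total cost = 173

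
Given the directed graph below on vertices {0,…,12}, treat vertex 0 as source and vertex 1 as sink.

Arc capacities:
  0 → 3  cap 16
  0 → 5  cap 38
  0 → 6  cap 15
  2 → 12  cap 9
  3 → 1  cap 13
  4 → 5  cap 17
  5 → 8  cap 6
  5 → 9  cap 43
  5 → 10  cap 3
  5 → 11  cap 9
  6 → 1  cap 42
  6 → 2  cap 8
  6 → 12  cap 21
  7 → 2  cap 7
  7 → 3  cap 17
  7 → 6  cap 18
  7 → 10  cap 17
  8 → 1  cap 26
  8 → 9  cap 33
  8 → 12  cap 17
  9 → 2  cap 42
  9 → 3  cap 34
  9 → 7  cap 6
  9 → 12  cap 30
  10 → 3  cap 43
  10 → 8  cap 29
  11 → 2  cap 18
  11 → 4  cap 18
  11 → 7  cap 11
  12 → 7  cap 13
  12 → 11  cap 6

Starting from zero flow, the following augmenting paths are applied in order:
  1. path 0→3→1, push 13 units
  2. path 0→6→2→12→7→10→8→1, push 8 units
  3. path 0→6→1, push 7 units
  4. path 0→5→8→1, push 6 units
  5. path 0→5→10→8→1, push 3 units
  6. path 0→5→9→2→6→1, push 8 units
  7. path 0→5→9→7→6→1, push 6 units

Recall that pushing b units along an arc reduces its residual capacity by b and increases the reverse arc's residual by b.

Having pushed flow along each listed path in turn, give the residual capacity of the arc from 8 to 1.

after path 1 (0→3→1, push 13): res(8,1)=26
after path 2 (0→6→2→12→7→10→8→1, push 8): res(8,1)=18
after path 3 (0→6→1, push 7): res(8,1)=18
after path 4 (0→5→8→1, push 6): res(8,1)=12
after path 5 (0→5→10→8→1, push 3): res(8,1)=9
after path 6 (0→5→9→2→6→1, push 8): res(8,1)=9
after path 7 (0→5→9→7→6→1, push 6): res(8,1)=9

Residual capacity of (8,1): 9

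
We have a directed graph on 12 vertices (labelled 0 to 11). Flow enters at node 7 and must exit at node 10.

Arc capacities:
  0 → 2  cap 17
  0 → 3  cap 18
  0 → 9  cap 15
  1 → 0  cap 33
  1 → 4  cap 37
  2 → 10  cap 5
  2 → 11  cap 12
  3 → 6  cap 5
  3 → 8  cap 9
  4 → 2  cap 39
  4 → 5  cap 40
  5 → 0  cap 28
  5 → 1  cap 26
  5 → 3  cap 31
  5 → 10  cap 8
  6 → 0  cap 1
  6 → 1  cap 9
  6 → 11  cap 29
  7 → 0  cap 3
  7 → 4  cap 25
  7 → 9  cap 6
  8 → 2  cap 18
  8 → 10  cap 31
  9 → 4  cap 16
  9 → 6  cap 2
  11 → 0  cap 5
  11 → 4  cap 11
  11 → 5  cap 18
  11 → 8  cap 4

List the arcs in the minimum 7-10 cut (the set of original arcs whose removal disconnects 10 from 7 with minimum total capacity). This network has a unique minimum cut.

Min-cut arcs: {(2,10), (3,8), (5,10), (11,8)} (total capacity 26)

augment #1: 7→0→2→10 push 3
augment #2: 7→4→2→10 push 2
augment #3: 7→4→5→10 push 8
augment #4: 7→4→2→11→8→10 push 4
augment #5: 7→4→5→3→8→10 push 9
max flow = 26; residual-reachable set from 7 gives S-side
cut edges (S→T): {(2,10), (3,8), (5,10), (11,8)} total cap 26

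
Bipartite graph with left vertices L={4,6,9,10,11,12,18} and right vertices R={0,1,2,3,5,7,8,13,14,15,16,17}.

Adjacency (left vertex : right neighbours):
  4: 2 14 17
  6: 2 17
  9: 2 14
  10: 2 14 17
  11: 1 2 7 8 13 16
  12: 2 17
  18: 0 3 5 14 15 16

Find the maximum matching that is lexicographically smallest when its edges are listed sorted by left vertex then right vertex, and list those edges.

Lex-smallest maximum matching: {(4,2), (6,17), (9,14), (11,1), (18,0)}

|M| = 5 (so the lex-smallest maximum matching has 5 edges)
process left vertices in ascending order; for each, take the smallest-labelled available neighbour that still permits 5 edges overall, or leave it unmatched if none does
lex-smallest matching: {4-2, 6-17, 9-14, 11-1, 18-0}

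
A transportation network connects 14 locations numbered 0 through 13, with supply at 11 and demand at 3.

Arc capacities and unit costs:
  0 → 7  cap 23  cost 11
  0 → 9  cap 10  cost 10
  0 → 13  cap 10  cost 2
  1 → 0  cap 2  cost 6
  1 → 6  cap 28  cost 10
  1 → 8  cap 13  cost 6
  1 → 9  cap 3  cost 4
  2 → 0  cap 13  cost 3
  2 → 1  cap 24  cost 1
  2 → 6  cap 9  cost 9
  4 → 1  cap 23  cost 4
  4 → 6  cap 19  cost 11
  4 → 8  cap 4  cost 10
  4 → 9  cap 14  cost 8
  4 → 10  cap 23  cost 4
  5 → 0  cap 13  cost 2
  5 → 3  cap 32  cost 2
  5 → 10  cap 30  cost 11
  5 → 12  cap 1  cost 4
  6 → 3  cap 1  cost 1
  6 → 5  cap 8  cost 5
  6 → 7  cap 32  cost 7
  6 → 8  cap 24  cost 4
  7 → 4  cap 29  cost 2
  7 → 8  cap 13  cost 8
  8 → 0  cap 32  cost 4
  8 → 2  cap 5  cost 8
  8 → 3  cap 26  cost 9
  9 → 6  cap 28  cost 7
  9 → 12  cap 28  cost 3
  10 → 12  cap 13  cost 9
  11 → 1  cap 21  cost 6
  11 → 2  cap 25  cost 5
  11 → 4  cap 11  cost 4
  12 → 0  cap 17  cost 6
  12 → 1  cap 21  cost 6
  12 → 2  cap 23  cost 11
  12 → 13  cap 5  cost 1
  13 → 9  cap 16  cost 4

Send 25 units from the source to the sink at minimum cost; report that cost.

shortest-cost path #1: 11→2→6→3 push 1 @ unit cost 15 (adds 15)
shortest-cost path #2: 11→1→8→3 push 13 @ unit cost 21 (adds 273)
shortest-cost path #3: 11→2→6→5→3 push 8 @ unit cost 21 (adds 168)
shortest-cost path #4: 11→4→8→3 push 3 @ unit cost 23 (adds 69)
total cost = 525

Minimum cost for 25 units: 525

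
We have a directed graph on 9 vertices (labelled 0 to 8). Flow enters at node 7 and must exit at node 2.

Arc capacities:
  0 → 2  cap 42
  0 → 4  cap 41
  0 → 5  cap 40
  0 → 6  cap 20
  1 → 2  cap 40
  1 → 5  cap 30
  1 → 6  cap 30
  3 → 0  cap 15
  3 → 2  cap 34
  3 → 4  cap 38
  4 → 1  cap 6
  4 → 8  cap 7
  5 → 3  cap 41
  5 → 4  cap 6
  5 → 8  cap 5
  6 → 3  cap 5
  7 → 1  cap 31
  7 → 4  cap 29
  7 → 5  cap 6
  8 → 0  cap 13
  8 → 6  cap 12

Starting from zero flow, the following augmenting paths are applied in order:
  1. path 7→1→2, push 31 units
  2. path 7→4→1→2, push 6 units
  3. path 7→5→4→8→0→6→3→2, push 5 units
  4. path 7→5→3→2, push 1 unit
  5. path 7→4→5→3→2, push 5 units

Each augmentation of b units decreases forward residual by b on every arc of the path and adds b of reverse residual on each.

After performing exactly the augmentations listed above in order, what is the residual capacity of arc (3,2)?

after path 1 (7→1→2, push 31): res(3,2)=34
after path 2 (7→4→1→2, push 6): res(3,2)=34
after path 3 (7→5→4→8→0→6→3→2, push 5): res(3,2)=29
after path 4 (7→5→3→2, push 1): res(3,2)=28
after path 5 (7→4→5→3→2, push 5): res(3,2)=23

Residual capacity of (3,2): 23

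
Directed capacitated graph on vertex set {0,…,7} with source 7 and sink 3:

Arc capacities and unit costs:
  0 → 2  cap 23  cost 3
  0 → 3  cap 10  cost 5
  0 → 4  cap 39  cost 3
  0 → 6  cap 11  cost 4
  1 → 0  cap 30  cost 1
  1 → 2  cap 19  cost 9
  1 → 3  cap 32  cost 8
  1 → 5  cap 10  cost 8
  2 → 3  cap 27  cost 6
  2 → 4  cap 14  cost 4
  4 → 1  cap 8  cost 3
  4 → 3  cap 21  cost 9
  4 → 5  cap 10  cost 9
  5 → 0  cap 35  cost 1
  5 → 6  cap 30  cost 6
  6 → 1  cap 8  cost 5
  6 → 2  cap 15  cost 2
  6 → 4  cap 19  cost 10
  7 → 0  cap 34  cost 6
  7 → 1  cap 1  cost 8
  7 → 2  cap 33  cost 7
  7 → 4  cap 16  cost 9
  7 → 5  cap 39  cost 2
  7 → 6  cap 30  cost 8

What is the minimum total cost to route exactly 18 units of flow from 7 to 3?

shortest-cost path #1: 7→5→0→3 push 10 @ unit cost 8 (adds 80)
shortest-cost path #2: 7→5→0→2→3 push 8 @ unit cost 12 (adds 96)
total cost = 176

Minimum cost for 18 units: 176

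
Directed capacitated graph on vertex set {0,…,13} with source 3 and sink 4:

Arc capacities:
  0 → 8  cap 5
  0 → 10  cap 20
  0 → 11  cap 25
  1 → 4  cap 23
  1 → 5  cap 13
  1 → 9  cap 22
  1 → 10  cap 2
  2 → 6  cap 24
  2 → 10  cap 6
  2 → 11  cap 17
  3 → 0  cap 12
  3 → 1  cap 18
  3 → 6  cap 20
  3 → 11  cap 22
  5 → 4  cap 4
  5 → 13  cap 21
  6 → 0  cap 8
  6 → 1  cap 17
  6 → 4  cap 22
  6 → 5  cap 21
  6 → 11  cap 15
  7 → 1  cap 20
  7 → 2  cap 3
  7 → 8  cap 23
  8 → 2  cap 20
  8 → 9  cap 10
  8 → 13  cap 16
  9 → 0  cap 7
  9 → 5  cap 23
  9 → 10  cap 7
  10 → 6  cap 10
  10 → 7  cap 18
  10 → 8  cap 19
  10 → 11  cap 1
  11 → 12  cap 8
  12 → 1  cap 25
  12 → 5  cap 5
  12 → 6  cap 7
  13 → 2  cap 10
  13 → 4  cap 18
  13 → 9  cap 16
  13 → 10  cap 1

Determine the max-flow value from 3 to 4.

augment #1: 3→1→4 bottleneck 18, total now 18
augment #2: 3→6→4 bottleneck 20, total now 38
augment #3: 3→0→8→13→4 bottleneck 5, total now 43
augment #4: 3→0→10→6→4 bottleneck 2, total now 45
augment #5: 3→11→12→1→4 bottleneck 5, total now 50
augment #6: 3→11→12→5→4 bottleneck 3, total now 53
augment #7: 3→0→10→6→5→4 bottleneck 1, total now 54
augment #8: 3→0→10→8→13→4 bottleneck 4, total now 58

Maximum flow value: 58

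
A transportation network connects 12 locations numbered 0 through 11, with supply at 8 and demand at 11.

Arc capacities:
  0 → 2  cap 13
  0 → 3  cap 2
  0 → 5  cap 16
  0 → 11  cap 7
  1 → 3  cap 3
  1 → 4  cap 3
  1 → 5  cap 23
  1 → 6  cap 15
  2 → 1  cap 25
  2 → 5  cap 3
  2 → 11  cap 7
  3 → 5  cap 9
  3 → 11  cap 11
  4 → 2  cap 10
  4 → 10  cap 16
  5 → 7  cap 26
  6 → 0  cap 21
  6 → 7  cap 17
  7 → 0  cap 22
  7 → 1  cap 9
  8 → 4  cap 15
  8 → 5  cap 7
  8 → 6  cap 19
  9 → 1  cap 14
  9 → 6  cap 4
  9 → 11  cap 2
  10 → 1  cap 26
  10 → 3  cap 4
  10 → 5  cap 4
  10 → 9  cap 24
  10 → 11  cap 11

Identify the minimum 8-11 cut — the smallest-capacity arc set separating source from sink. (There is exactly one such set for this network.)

augment #1: 8→4→2→11 push 7
augment #2: 8→4→10→11 push 8
augment #3: 8→6→0→11 push 7
augment #4: 8→6→0→3→11 push 2
augment #5: 8→5→7→1→3→11 push 3
augment #6: 8→5→7→1→4→10→11 push 3
augment #7: 8→6→0→2→4→10→3→11 push 4
augment #8: 8→6→0→2→4→10→9→11 push 1
max flow = 35; residual-reachable set from 8 gives S-side
cut edges (S→T): {(0,3), (0,11), (1,3), (2,11), (4,10)} total cap 35

Min-cut arcs: {(0,3), (0,11), (1,3), (2,11), (4,10)} (total capacity 35)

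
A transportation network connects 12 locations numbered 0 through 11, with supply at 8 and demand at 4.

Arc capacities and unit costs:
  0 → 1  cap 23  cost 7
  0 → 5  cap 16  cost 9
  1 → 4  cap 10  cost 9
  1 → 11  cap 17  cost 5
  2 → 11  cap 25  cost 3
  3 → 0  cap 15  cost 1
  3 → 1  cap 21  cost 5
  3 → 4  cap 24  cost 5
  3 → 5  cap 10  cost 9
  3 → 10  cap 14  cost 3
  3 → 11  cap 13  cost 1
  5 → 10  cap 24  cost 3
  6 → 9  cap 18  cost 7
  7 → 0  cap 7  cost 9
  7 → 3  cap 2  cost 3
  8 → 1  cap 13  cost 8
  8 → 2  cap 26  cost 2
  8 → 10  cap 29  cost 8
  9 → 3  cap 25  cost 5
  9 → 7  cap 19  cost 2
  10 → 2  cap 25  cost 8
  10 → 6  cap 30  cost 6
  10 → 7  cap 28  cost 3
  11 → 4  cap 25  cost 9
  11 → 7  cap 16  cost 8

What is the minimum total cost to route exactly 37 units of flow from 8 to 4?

Minimum cost for 37 units: 558

shortest-cost path #1: 8→2→11→4 push 25 @ unit cost 14 (adds 350)
shortest-cost path #2: 8→1→4 push 10 @ unit cost 17 (adds 170)
shortest-cost path #3: 8→10→7→3→4 push 2 @ unit cost 19 (adds 38)
total cost = 558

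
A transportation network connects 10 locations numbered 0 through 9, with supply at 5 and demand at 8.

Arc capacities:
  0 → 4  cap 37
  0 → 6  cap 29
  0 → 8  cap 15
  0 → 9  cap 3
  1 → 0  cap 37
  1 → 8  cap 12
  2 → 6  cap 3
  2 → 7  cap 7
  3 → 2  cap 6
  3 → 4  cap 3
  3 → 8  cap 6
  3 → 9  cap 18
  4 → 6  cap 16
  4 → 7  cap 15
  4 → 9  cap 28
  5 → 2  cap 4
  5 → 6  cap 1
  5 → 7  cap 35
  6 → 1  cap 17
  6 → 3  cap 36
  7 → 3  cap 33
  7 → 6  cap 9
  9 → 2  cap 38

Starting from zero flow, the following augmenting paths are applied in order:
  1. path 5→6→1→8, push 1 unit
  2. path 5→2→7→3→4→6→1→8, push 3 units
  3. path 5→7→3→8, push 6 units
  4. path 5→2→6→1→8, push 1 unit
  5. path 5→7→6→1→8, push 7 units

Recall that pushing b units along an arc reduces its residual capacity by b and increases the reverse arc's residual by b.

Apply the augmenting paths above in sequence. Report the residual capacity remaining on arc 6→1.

Residual capacity of (6,1): 5

after path 1 (5→6→1→8, push 1): res(6,1)=16
after path 2 (5→2→7→3→4→6→1→8, push 3): res(6,1)=13
after path 3 (5→7→3→8, push 6): res(6,1)=13
after path 4 (5→2→6→1→8, push 1): res(6,1)=12
after path 5 (5→7→6→1→8, push 7): res(6,1)=5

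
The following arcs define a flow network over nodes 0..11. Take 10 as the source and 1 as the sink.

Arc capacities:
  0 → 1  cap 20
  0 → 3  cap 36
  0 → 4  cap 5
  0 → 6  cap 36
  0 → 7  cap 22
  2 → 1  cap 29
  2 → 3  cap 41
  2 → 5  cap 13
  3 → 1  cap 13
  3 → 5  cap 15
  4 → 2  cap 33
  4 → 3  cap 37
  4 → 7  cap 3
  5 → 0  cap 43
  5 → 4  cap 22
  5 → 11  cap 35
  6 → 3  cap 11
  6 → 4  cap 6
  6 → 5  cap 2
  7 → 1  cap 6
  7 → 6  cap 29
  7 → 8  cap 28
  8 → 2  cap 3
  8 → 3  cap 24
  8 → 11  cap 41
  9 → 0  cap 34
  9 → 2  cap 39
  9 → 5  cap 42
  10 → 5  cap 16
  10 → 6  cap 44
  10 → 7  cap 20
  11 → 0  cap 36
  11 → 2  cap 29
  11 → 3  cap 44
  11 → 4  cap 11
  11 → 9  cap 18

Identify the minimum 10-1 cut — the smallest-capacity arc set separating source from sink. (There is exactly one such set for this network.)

Min-cut arcs: {(6,3), (6,4), (6,5), (10,5), (10,7)} (total capacity 55)

augment #1: 10→7→1 push 6
augment #2: 10→5→0→1 push 16
augment #3: 10→6→3→1 push 11
augment #4: 10→6→4→2→1 push 6
augment #5: 10→6→5→0→1 push 2
augment #6: 10→7→8→2→1 push 3
augment #7: 10→7→8→3→1 push 2
augment #8: 10→7→8→11→0→1 push 2
augment #9: 10→7→8→11→2→1 push 7
max flow = 55; residual-reachable set from 10 gives S-side
cut edges (S→T): {(6,3), (6,4), (6,5), (10,5), (10,7)} total cap 55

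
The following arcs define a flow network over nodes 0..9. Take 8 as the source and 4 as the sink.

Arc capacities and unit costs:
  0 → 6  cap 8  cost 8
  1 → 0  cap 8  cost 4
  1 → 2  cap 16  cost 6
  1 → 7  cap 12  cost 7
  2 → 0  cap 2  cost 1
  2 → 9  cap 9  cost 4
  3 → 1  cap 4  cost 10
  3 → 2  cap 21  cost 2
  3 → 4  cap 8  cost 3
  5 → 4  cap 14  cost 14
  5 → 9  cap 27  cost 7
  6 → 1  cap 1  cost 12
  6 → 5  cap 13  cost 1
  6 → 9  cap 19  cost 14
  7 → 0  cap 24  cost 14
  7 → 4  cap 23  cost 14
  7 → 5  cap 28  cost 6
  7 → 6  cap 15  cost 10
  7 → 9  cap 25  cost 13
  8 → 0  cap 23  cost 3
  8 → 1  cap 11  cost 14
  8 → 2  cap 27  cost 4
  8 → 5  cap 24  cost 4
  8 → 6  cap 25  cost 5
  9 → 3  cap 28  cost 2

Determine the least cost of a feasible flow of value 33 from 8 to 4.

shortest-cost path #1: 8→2→9→3→4 push 8 @ unit cost 13 (adds 104)
shortest-cost path #2: 8→5→4 push 14 @ unit cost 18 (adds 252)
shortest-cost path #3: 8→1→7→4 push 11 @ unit cost 35 (adds 385)
total cost = 741

Minimum cost for 33 units: 741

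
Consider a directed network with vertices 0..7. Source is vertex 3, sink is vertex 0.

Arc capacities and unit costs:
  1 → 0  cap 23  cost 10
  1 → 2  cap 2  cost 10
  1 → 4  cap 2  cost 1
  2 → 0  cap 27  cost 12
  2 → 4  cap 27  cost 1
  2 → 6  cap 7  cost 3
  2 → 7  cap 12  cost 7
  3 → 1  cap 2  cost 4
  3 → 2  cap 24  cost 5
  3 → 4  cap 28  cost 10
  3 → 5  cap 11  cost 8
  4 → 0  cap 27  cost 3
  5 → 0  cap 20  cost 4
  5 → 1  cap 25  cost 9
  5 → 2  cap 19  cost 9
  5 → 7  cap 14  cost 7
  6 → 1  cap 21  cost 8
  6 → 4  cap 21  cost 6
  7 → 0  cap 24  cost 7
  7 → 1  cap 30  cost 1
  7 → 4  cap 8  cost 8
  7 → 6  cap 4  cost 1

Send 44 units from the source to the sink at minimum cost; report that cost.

shortest-cost path #1: 3→1→4→0 push 2 @ unit cost 8 (adds 16)
shortest-cost path #2: 3→2→4→0 push 24 @ unit cost 9 (adds 216)
shortest-cost path #3: 3→5→0 push 11 @ unit cost 12 (adds 132)
shortest-cost path #4: 3→4→0 push 1 @ unit cost 13 (adds 13)
shortest-cost path #5: 3→4→1→0 push 2 @ unit cost 19 (adds 38)
shortest-cost path #6: 3→4→2→0 push 4 @ unit cost 21 (adds 84)
total cost = 499

Minimum cost for 44 units: 499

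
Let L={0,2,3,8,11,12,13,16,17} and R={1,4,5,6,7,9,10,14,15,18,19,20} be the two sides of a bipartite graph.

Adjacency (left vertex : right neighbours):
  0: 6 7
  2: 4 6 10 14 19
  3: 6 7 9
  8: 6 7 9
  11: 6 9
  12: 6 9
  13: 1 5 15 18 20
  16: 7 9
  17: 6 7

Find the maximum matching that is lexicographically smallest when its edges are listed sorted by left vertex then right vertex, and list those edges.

|M| = 5 (so the lex-smallest maximum matching has 5 edges)
process left vertices in ascending order; for each, take the smallest-labelled available neighbour that still permits 5 edges overall, or leave it unmatched if none does
lex-smallest matching: {0-6, 2-4, 3-7, 8-9, 13-1}

Lex-smallest maximum matching: {(0,6), (2,4), (3,7), (8,9), (13,1)}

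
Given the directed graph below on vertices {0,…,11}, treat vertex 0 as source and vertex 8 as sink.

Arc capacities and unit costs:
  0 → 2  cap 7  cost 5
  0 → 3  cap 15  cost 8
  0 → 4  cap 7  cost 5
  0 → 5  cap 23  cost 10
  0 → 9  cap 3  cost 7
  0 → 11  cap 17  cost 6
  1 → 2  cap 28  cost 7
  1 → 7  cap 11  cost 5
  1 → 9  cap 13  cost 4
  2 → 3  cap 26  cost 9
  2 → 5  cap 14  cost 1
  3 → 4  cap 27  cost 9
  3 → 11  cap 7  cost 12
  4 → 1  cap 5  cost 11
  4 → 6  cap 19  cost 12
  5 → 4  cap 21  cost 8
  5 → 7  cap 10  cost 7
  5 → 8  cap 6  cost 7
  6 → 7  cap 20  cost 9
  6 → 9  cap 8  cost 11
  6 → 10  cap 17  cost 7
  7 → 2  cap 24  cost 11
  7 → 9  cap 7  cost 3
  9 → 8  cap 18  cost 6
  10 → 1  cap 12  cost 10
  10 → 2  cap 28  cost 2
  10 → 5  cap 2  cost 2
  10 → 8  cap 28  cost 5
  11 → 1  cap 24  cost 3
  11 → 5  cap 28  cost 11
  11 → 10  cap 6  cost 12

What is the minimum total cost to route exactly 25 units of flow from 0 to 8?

Minimum cost for 25 units: 432

shortest-cost path #1: 0→2→5→8 push 6 @ unit cost 13 (adds 78)
shortest-cost path #2: 0→9→8 push 3 @ unit cost 13 (adds 39)
shortest-cost path #3: 0→11→1→9→8 push 13 @ unit cost 19 (adds 247)
shortest-cost path #4: 0→2→5→7→9→8 push 1 @ unit cost 22 (adds 22)
shortest-cost path #5: 0→11→1→7→9→8 push 1 @ unit cost 23 (adds 23)
shortest-cost path #6: 0→11→10→8 push 1 @ unit cost 23 (adds 23)
total cost = 432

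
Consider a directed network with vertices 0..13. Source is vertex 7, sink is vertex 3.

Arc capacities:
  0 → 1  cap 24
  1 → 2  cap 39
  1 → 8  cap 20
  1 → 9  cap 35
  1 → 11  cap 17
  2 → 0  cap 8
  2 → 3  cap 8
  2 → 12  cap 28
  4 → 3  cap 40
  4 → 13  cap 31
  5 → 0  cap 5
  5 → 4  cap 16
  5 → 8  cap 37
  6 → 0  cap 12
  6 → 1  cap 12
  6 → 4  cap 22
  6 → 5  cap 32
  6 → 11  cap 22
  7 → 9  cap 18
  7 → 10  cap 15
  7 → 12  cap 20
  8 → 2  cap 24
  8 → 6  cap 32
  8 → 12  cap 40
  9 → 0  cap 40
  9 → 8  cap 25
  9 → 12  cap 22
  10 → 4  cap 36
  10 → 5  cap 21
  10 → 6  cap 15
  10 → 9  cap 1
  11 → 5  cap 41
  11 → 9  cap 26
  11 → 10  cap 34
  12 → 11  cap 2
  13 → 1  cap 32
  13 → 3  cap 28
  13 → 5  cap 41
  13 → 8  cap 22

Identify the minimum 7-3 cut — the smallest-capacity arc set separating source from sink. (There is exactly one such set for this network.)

Min-cut arcs: {(7,9), (7,10), (12,11)} (total capacity 35)

augment #1: 7→10→4→3 push 15
augment #2: 7→9→8→2→3 push 8
augment #3: 7→9→8→6→4→3 push 10
augment #4: 7→12→11→5→4→3 push 2
max flow = 35; residual-reachable set from 7 gives S-side
cut edges (S→T): {(7,9), (7,10), (12,11)} total cap 35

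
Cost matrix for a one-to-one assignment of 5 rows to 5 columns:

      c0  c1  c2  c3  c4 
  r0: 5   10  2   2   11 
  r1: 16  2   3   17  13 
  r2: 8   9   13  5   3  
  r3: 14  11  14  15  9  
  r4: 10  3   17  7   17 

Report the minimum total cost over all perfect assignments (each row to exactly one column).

one of 3 optimal assignments: row0→col0 (cost 5), row1→col2 (cost 3), row2→col3 (cost 5), row3→col4 (cost 9), row4→col1 (cost 3)
total = 5 + 3 + 5 + 9 + 3 = 25

Minimum assignment cost: 25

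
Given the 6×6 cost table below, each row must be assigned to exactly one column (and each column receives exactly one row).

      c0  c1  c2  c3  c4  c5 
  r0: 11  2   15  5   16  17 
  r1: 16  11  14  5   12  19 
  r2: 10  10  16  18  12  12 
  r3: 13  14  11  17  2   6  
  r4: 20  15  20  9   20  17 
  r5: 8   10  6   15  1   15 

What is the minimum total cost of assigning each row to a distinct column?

one of 2 optimal assignments: row0→col1 (cost 2), row1→col2 (cost 14), row2→col0 (cost 10), row3→col5 (cost 6), row4→col3 (cost 9), row5→col4 (cost 1)
total = 2 + 14 + 10 + 6 + 9 + 1 = 42

Minimum assignment cost: 42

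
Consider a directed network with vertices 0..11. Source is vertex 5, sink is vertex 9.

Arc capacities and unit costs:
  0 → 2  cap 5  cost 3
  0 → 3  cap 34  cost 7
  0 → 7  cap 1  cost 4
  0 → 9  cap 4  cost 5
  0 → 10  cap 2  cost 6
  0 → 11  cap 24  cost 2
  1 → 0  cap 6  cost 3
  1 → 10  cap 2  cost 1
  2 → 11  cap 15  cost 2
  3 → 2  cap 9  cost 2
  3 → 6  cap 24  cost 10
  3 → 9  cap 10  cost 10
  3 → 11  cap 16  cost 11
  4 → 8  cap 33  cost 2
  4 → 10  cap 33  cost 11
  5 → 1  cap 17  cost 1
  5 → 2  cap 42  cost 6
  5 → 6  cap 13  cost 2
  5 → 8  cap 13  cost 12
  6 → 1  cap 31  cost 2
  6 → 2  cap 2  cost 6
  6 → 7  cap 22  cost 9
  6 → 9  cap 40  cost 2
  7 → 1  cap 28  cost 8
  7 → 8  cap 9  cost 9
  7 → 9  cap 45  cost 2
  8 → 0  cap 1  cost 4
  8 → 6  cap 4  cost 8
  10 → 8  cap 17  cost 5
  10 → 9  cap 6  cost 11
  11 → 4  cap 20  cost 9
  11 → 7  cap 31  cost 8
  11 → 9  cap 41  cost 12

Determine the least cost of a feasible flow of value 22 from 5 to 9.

shortest-cost path #1: 5→6→9 push 13 @ unit cost 4 (adds 52)
shortest-cost path #2: 5→1→0→9 push 4 @ unit cost 9 (adds 36)
shortest-cost path #3: 5→1→0→7→9 push 1 @ unit cost 10 (adds 10)
shortest-cost path #4: 5→1→10→9 push 2 @ unit cost 13 (adds 26)
shortest-cost path #5: 5→1→0→11→7→9 push 1 @ unit cost 16 (adds 16)
shortest-cost path #6: 5→2→11→7→9 push 1 @ unit cost 18 (adds 18)
total cost = 158

Minimum cost for 22 units: 158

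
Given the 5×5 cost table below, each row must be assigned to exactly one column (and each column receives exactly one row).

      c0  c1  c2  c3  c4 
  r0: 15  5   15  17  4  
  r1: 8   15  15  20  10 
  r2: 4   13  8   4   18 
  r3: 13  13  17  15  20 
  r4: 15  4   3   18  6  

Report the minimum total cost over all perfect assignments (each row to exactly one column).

optimal assignment: row0→col4 (cost 4), row1→col0 (cost 8), row2→col3 (cost 4), row3→col1 (cost 13), row4→col2 (cost 3)
total = 4 + 8 + 4 + 13 + 3 = 32

Minimum assignment cost: 32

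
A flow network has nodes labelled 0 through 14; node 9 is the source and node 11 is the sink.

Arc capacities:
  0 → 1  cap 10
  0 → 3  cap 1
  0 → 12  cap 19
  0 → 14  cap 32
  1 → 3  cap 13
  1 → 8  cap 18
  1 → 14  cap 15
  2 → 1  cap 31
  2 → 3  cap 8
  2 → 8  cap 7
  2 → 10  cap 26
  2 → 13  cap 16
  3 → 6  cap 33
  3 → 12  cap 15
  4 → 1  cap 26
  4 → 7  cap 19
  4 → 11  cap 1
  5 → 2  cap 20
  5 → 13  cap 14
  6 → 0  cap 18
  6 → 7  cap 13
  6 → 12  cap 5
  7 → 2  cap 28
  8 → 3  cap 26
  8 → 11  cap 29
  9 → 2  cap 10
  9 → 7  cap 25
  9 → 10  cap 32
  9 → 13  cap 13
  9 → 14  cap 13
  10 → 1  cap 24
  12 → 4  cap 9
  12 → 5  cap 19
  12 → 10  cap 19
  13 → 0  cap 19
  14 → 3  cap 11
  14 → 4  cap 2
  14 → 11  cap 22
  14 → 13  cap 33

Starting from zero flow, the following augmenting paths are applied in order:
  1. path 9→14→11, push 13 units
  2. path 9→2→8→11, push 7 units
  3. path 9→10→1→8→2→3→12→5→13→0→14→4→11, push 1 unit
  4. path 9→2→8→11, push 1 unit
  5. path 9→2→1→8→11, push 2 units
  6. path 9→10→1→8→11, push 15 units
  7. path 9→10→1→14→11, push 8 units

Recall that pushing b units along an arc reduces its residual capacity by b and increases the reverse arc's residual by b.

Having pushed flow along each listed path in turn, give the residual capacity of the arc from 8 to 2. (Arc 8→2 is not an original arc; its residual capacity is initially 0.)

after path 1 (9→14→11, push 13): res(8,2)=0
after path 2 (9→2→8→11, push 7): res(8,2)=7
after path 3 (9→10→1→8→2→3→12→5→13→0→14→4→11, push 1): res(8,2)=6
after path 4 (9→2→8→11, push 1): res(8,2)=7
after path 5 (9→2→1→8→11, push 2): res(8,2)=7
after path 6 (9→10→1→8→11, push 15): res(8,2)=7
after path 7 (9→10→1→14→11, push 8): res(8,2)=7

Residual capacity of (8,2): 7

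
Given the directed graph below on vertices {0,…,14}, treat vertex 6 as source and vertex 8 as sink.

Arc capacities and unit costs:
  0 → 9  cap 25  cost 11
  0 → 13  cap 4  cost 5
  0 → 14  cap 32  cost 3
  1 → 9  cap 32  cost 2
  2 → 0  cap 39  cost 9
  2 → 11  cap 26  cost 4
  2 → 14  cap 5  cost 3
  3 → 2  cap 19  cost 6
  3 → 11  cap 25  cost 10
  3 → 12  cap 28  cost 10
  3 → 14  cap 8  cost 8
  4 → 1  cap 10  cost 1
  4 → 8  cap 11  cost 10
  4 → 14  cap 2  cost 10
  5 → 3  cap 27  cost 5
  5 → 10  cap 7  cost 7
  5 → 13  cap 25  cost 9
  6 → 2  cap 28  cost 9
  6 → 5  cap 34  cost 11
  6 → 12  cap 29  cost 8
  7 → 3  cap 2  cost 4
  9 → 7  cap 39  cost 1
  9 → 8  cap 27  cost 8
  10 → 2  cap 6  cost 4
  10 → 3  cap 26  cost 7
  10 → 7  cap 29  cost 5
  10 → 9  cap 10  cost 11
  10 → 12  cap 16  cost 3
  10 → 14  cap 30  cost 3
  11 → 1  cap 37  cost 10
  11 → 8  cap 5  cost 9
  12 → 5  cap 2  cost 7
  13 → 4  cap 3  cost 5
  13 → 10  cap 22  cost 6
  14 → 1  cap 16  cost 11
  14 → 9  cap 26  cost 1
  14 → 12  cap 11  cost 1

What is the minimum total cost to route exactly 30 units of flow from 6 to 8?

Minimum cost for 30 units: 815

shortest-cost path #1: 6→2→14→9→8 push 5 @ unit cost 21 (adds 105)
shortest-cost path #2: 6→2→11→8 push 5 @ unit cost 22 (adds 110)
shortest-cost path #3: 6→5→10→14→9→8 push 7 @ unit cost 30 (adds 210)
shortest-cost path #4: 6→2→0→14→9→8 push 13 @ unit cost 30 (adds 390)
total cost = 815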